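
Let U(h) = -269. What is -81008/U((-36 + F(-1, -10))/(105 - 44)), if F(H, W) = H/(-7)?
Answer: 81008/269 ≈ 301.15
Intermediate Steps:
F(H, W) = -H/7 (F(H, W) = H*(-⅐) = -H/7)
-81008/U((-36 + F(-1, -10))/(105 - 44)) = -81008/(-269) = -81008*(-1/269) = 81008/269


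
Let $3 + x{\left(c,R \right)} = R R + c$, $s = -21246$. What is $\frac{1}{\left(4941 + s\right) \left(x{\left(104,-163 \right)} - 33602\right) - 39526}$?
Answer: $\frac{1}{112986734} \approx 8.8506 \cdot 10^{-9}$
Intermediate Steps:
$x{\left(c,R \right)} = -3 + c + R^{2}$ ($x{\left(c,R \right)} = -3 + \left(R R + c\right) = -3 + \left(R^{2} + c\right) = -3 + \left(c + R^{2}\right) = -3 + c + R^{2}$)
$\frac{1}{\left(4941 + s\right) \left(x{\left(104,-163 \right)} - 33602\right) - 39526} = \frac{1}{\left(4941 - 21246\right) \left(\left(-3 + 104 + \left(-163\right)^{2}\right) - 33602\right) - 39526} = \frac{1}{- 16305 \left(\left(-3 + 104 + 26569\right) - 33602\right) - 39526} = \frac{1}{- 16305 \left(26670 - 33602\right) - 39526} = \frac{1}{\left(-16305\right) \left(-6932\right) - 39526} = \frac{1}{113026260 - 39526} = \frac{1}{112986734}$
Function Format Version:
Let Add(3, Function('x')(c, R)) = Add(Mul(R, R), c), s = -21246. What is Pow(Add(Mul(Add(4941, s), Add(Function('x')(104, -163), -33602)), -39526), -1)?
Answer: Rational(1, 112986734) ≈ 8.8506e-9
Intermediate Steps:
Function('x')(c, R) = Add(-3, c, Pow(R, 2)) (Function('x')(c, R) = Add(-3, Add(Mul(R, R), c)) = Add(-3, Add(Pow(R, 2), c)) = Add(-3, Add(c, Pow(R, 2))) = Add(-3, c, Pow(R, 2)))
Pow(Add(Mul(Add(4941, s), Add(Function('x')(104, -163), -33602)), -39526), -1) = Pow(Add(Mul(Add(4941, -21246), Add(Add(-3, 104, Pow(-163, 2)), -33602)), -39526), -1) = Pow(Add(Mul(-16305, Add(Add(-3, 104, 26569), -33602)), -39526), -1) = Pow(Add(Mul(-16305, Add(26670, -33602)), -39526), -1) = Pow(Add(Mul(-16305, -6932), -39526), -1) = Pow(Add(113026260, -39526), -1) = Pow(112986734, -1) = Rational(1, 112986734)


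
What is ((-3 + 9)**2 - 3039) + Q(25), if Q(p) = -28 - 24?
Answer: -3055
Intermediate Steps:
Q(p) = -52
((-3 + 9)**2 - 3039) + Q(25) = ((-3 + 9)**2 - 3039) - 52 = (6**2 - 3039) - 52 = (36 - 3039) - 52 = -3003 - 52 = -3055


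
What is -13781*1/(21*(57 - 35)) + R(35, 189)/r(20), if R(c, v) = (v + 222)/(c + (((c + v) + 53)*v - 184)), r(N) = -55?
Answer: -1798566941/60295620 ≈ -29.829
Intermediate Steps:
R(c, v) = (222 + v)/(-184 + c + v*(53 + c + v)) (R(c, v) = (222 + v)/(c + ((53 + c + v)*v - 184)) = (222 + v)/(c + (v*(53 + c + v) - 184)) = (222 + v)/(c + (-184 + v*(53 + c + v))) = (222 + v)/(-184 + c + v*(53 + c + v)))
-13781*1/(21*(57 - 35)) + R(35, 189)/r(20) = -13781*1/(21*(57 - 35)) + ((222 + 189)/(-184 + 35 + 189**2 + 53*189 + 35*189))/(-55) = -13781/(21*22) + (411/(-184 + 35 + 35721 + 10017 + 6615))*(-1/55) = -13781/462 + (411/52204)*(-1/55) = -13781/462 - 411/2871220 = -1798566941/60295620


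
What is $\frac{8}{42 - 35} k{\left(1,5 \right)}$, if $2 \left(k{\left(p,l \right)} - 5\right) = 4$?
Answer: $8$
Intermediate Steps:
$k{\left(p,l \right)} = 7$ ($k{\left(p,l \right)} = 5 + \frac{1}{2} \cdot 4 = 5 + 2 = 7$)
$\frac{8}{42 - 35} k{\left(1,5 \right)} = \frac{8}{42 - 35} \cdot 7 = \frac{8}{7} \cdot 7 = 8$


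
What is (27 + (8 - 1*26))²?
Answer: 81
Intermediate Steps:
(27 + (8 - 1*26))² = (27 + (8 - 26))² = (27 - 18)² = 9² = 81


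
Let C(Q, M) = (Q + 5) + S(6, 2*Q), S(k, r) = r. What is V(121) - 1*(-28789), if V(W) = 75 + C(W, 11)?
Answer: 29232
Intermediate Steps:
C(Q, M) = 5 + 3*Q (C(Q, M) = (Q + 5) + 2*Q = (5 + Q) + 2*Q = 5 + 3*Q)
V(W) = 80 + 3*W (V(W) = 75 + (5 + 3*W) = 80 + 3*W)
V(121) - 1*(-28789) = (80 + 3*121) - 1*(-28789) = (80 + 363) + 28789 = 443 + 28789 = 29232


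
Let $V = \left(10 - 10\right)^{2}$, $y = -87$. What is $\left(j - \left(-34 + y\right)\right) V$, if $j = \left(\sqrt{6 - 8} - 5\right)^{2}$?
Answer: $0$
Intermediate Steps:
$V = 0$ ($V = 0^{2} = 0$)
$j = \left(-5 + i \sqrt{2}\right)^{2}$ ($j = \left(\sqrt{6 - 8} - 5\right)^{2} = \left(\sqrt{-2} - 5\right)^{2} = \left(i \sqrt{2} - 5\right)^{2} = \left(-5 + i \sqrt{2}\right)^{2} \approx 23.0 - 14.142 i$)
$\left(j - \left(-34 + y\right)\right) V = \left(\left(5 - i \sqrt{2}\right)^{2} + \left(34 - -87\right)\right) 0 = \left(\left(5 - i \sqrt{2}\right)^{2} + \left(34 + 87\right)\right) 0 = \left(\left(5 - i \sqrt{2}\right)^{2} + 121\right) 0 = \left(121 + \left(5 - i \sqrt{2}\right)^{2}\right) 0 = 0$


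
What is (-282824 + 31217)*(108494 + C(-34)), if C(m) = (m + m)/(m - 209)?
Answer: -2211131541590/81 ≈ -2.7298e+10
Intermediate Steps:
C(m) = 2*m/(-209 + m) (C(m) = (2*m)/(-209 + m) = 2*m/(-209 + m))
(-282824 + 31217)*(108494 + C(-34)) = (-282824 + 31217)*(108494 + 2*(-34)/(-209 - 34)) = -251607*(108494 + 2*(-34)/(-243)) = -251607*(108494 + 2*(-34)*(-1/243)) = -251607*(108494 + 68/243) = -251607*26364110/243 = -2211131541590/81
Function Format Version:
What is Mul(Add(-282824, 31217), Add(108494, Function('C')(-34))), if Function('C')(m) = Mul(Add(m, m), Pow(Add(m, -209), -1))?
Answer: Rational(-2211131541590, 81) ≈ -2.7298e+10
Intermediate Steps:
Function('C')(m) = Mul(2, m, Pow(Add(-209, m), -1)) (Function('C')(m) = Mul(Mul(2, m), Pow(Add(-209, m), -1)) = Mul(2, m, Pow(Add(-209, m), -1)))
Mul(Add(-282824, 31217), Add(108494, Function('C')(-34))) = Mul(Add(-282824, 31217), Add(108494, Mul(2, -34, Pow(Add(-209, -34), -1)))) = Mul(-251607, Add(108494, Mul(2, -34, Pow(-243, -1)))) = Mul(-251607, Add(108494, Mul(2, -34, Rational(-1, 243)))) = Mul(-251607, Add(108494, Rational(68, 243))) = Mul(-251607, Rational(26364110, 243)) = Rational(-2211131541590, 81)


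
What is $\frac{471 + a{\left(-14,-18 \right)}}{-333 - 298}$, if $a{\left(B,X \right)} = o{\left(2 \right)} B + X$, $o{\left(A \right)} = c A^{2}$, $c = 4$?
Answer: $- \frac{229}{631} \approx -0.36292$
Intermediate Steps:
$o{\left(A \right)} = 4 A^{2}$
$a{\left(B,X \right)} = X + 16 B$ ($a{\left(B,X \right)} = 4 \cdot 2^{2} B + X = 4 \cdot 4 B + X = 16 B + X = X + 16 B$)
$\frac{471 + a{\left(-14,-18 \right)}}{-333 - 298} = \frac{471 + \left(-18 + 16 \left(-14\right)\right)}{-333 - 298} = \frac{471 - 242}{-631} = \left(471 - 242\right) \left(- \frac{1}{631}\right) = 229 \left(- \frac{1}{631}\right) = - \frac{229}{631}$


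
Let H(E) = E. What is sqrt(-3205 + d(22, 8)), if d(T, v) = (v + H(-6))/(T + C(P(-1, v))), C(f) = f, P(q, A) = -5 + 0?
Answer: I*sqrt(926211)/17 ≈ 56.612*I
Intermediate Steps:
P(q, A) = -5
d(T, v) = (-6 + v)/(-5 + T) (d(T, v) = (v - 6)/(T - 5) = (-6 + v)/(-5 + T))
sqrt(-3205 + d(22, 8)) = sqrt(-3205 + (-6 + 8)/(-5 + 22)) = sqrt(-3205 + 2/17) = sqrt(-54483/17) = I*sqrt(926211)/17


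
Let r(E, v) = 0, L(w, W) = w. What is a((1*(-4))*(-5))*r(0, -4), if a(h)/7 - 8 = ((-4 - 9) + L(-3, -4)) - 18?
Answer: 0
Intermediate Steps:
a(h) = -182 (a(h) = 56 + 7*(((-4 - 9) - 3) - 18) = 56 + 7*((-13 - 3) - 18) = 56 + 7*(-16 - 18) = 56 + 7*(-34) = 56 - 238 = -182)
a((1*(-4))*(-5))*r(0, -4) = -182*0 = 0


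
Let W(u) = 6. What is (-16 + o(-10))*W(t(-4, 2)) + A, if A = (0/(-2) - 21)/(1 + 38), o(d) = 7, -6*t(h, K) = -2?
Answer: -709/13 ≈ -54.538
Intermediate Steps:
t(h, K) = ⅓ (t(h, K) = -⅙*(-2) = ⅓)
A = -7/13 (A = (0*(-½) - 21)/39 = (0 - 21)/39 = (1/39)*(-21) = -7/13 ≈ -0.53846)
(-16 + o(-10))*W(t(-4, 2)) + A = (-16 + 7)*6 - 7/13 = -9*6 - 7/13 = -54 - 7/13 = -709/13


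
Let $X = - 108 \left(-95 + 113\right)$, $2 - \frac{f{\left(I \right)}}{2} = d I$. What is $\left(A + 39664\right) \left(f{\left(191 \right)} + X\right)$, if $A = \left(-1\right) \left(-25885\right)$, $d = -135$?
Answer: $3253196870$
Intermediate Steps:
$A = 25885$
$f{\left(I \right)} = 4 + 270 I$ ($f{\left(I \right)} = 4 - 2 \left(- 135 I\right) = 4 + 270 I$)
$X = -1944$ ($X = \left(-108\right) 18 = -1944$)
$\left(A + 39664\right) \left(f{\left(191 \right)} + X\right) = \left(25885 + 39664\right) \left(\left(4 + 270 \cdot 191\right) - 1944\right) = 65549 \left(\left(4 + 51570\right) - 1944\right) = 65549 \left(51574 - 1944\right) = 65549 \cdot 49630 = 3253196870$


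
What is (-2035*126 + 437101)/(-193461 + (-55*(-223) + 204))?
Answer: -25813/25856 ≈ -0.99834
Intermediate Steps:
(-2035*126 + 437101)/(-193461 + (-55*(-223) + 204)) = (-256410 + 437101)/(-193461 + (12265 + 204)) = 180691/(-193461 + 12469) = 180691/(-180992) = 180691*(-1/180992) = -25813/25856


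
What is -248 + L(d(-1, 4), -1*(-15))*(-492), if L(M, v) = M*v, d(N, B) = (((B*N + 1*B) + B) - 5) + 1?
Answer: -248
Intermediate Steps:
d(N, B) = -4 + 2*B + B*N (d(N, B) = (((B*N + B) + B) - 5) + 1 = (((B + B*N) + B) - 5) + 1 = ((2*B + B*N) - 5) + 1 = (-5 + 2*B + B*N) + 1 = -4 + 2*B + B*N)
-248 + L(d(-1, 4), -1*(-15))*(-492) = -248 + ((-4 + 2*4 + 4*(-1))*(-1*(-15)))*(-492) = -248 + ((-4 + 8 - 4)*15)*(-492) = -248 + (0*15)*(-492) = -248 + 0*(-492) = -248 + 0 = -248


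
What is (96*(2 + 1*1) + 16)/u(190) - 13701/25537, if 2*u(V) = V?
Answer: 340087/127685 ≈ 2.6635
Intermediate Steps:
u(V) = V/2
(96*(2 + 1*1) + 16)/u(190) - 13701/25537 = (96*(2 + 1*1) + 16)/(((1/2)*190)) - 13701/25537 = (96*(2 + 1) + 16)/95 - 13701*1/25537 = (96*3 + 16)*(1/95) - 13701/25537 = (288 + 16)*(1/95) - 13701/25537 = 304*(1/95) - 13701/25537 = 16/5 - 13701/25537 = 340087/127685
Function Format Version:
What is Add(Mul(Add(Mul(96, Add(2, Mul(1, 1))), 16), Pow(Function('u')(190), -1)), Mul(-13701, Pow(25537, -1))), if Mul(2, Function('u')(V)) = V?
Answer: Rational(340087, 127685) ≈ 2.6635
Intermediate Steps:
Function('u')(V) = Mul(Rational(1, 2), V)
Add(Mul(Add(Mul(96, Add(2, Mul(1, 1))), 16), Pow(Function('u')(190), -1)), Mul(-13701, Pow(25537, -1))) = Add(Mul(Add(Mul(96, Add(2, Mul(1, 1))), 16), Pow(Mul(Rational(1, 2), 190), -1)), Mul(-13701, Pow(25537, -1))) = Add(Mul(Add(Mul(96, Add(2, 1)), 16), Pow(95, -1)), Mul(-13701, Rational(1, 25537))) = Add(Mul(Add(Mul(96, 3), 16), Rational(1, 95)), Rational(-13701, 25537)) = Add(Mul(Add(288, 16), Rational(1, 95)), Rational(-13701, 25537)) = Add(Mul(304, Rational(1, 95)), Rational(-13701, 25537)) = Add(Rational(16, 5), Rational(-13701, 25537)) = Rational(340087, 127685)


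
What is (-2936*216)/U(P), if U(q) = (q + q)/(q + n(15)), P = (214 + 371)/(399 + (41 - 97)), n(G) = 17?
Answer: -226048512/65 ≈ -3.4777e+6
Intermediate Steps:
P = 585/343 (P = 585/(399 - 56) = 585/343 ≈ 1.7055)
U(q) = 2*q/(17 + q) (U(q) = (q + q)/(q + 17) = (2*q)/(17 + q) = 2*q/(17 + q))
(-2936*216)/U(P) = (-2936*216)/((2*(585/343)/(17 + 585/343))) = -634176/(2*(585/343)/(6416/343)) = -634176/(2*(585/343)*(343/6416)) = -634176/585/3208 = -634176*3208/585 = -226048512/65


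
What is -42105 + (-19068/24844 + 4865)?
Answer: -231302407/6211 ≈ -37241.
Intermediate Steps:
-42105 + (-19068/24844 + 4865) = -42105 + (-19068*1/24844 + 4865) = -42105 + (-4767/6211 + 4865) = -42105 + 30211748/6211 = -231302407/6211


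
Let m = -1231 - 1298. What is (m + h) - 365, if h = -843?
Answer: -3737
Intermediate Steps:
m = -2529
(m + h) - 365 = (-2529 - 843) - 365 = -3372 - 365 = -3737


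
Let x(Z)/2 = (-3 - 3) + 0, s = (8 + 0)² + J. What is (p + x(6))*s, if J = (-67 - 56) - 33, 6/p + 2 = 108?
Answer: 58236/53 ≈ 1098.8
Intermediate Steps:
p = 3/53 (p = 6/(-2 + 108) = 6/106 = 6*(1/106) = 3/53 ≈ 0.056604)
J = -156 (J = -123 - 33 = -156)
s = -92 (s = (8 + 0)² - 156 = 8² - 156 = 64 - 156 = -92)
x(Z) = -12 (x(Z) = 2*((-3 - 3) + 0) = 2*(-6 + 0) = 2*(-6) = -12)
(p + x(6))*s = (3/53 - 12)*(-92) = -633/53*(-92) = 58236/53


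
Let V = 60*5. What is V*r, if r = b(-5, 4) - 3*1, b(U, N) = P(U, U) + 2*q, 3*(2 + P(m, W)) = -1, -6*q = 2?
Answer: -1800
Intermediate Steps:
q = -⅓ (q = -⅙*2 = -⅓ ≈ -0.33333)
P(m, W) = -7/3 (P(m, W) = -2 + (⅓)*(-1) = -2 - ⅓ = -7/3)
b(U, N) = -3 (b(U, N) = -7/3 + 2*(-⅓) = -7/3 - ⅔ = -3)
V = 300
r = -6 (r = -3 - 3*1 = -3 - 3 = -6)
V*r = 300*(-6) = -1800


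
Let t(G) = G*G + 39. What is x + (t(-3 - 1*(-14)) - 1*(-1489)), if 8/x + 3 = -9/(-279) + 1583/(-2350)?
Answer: 436852377/265273 ≈ 1646.8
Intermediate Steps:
t(G) = 39 + G² (t(G) = G² + 39 = 39 + G²)
x = -582800/265273 (x = 8/(-3 + (-9/(-279) + 1583/(-2350))) = 8/(-3 + (-9*(-1/279) + 1583*(-1/2350))) = 8/(-3 + (1/31 - 1583/2350)) = 8/(-3 - 46723/72850) = 8/(-265273/72850) = 8*(-72850/265273) = -582800/265273 ≈ -2.1970)
x + (t(-3 - 1*(-14)) - 1*(-1489)) = -582800/265273 + ((39 + (-3 - 1*(-14))²) - 1*(-1489)) = -582800/265273 + ((39 + (-3 + 14)²) + 1489) = -582800/265273 + ((39 + 11²) + 1489) = -582800/265273 + ((39 + 121) + 1489) = -582800/265273 + (160 + 1489) = -582800/265273 + 1649 = 436852377/265273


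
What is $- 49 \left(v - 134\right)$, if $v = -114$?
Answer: $12152$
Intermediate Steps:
$- 49 \left(v - 134\right) = - 49 \left(-114 - 134\right) = \left(-49\right) \left(-248\right) = 12152$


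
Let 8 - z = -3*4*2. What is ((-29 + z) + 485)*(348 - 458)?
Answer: -53680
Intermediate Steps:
z = 32 (z = 8 - (-3*4)*2 = 8 - (-12)*2 = 8 - 1*(-24) = 8 + 24 = 32)
((-29 + z) + 485)*(348 - 458) = ((-29 + 32) + 485)*(348 - 458) = (3 + 485)*(-110) = 488*(-110) = -53680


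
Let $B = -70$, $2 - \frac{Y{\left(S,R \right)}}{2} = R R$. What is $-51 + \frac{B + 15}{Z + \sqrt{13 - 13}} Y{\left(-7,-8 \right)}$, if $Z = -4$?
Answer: $-1756$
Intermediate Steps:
$Y{\left(S,R \right)} = 4 - 2 R^{2}$ ($Y{\left(S,R \right)} = 4 - 2 R R = 4 - 2 R^{2}$)
$-51 + \frac{B + 15}{Z + \sqrt{13 - 13}} Y{\left(-7,-8 \right)} = -51 + \frac{-70 + 15}{-4 + \sqrt{13 - 13}} \left(4 - 2 \left(-8\right)^{2}\right) = -51 + - \frac{55}{-4 + \sqrt{0}} \left(4 - 128\right) = -51 + - \frac{55}{-4 + 0} \left(4 - 128\right) = -51 + - \frac{55}{-4} \left(-124\right) = -51 + \left(-55\right) \left(- \frac{1}{4}\right) \left(-124\right) = -51 + \frac{55}{4} \left(-124\right) = -51 - 1705 = -1756$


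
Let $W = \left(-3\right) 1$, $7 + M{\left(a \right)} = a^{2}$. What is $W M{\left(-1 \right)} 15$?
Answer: $270$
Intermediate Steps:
$M{\left(a \right)} = -7 + a^{2}$
$W = -3$
$W M{\left(-1 \right)} 15 = - 3 \left(-7 + \left(-1\right)^{2}\right) 15 = - 3 \left(-7 + 1\right) 15 = \left(-3\right) \left(-6\right) 15 = 18 \cdot 15 = 270$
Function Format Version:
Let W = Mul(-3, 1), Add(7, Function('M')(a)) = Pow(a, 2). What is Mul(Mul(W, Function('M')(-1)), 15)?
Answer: 270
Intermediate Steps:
Function('M')(a) = Add(-7, Pow(a, 2))
W = -3
Mul(Mul(W, Function('M')(-1)), 15) = Mul(Mul(-3, Add(-7, Pow(-1, 2))), 15) = Mul(Mul(-3, Add(-7, 1)), 15) = Mul(Mul(-3, -6), 15) = Mul(18, 15) = 270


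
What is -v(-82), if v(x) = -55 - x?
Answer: -27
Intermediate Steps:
-v(-82) = -(-55 - 1*(-82)) = -(-55 + 82) = -1*27 = -27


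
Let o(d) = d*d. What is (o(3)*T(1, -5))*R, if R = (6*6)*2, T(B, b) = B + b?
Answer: -2592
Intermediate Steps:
o(d) = d**2
R = 72 (R = 36*2 = 72)
(o(3)*T(1, -5))*R = (3**2*(1 - 5))*72 = (9*(-4))*72 = -36*72 = -2592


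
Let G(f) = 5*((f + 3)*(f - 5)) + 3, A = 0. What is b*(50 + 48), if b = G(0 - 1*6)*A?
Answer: 0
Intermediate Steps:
G(f) = 3 + 5*(-5 + f)*(3 + f) (G(f) = 5*((3 + f)*(-5 + f)) + 3 = 5*((-5 + f)*(3 + f)) + 3 = 5*(-5 + f)*(3 + f) + 3 = 3 + 5*(-5 + f)*(3 + f))
b = 0 (b = (-72 - 10*(0 - 1*6) + 5*(0 - 1*6)²)*0 = (-72 - 10*(0 - 6) + 5*(0 - 6)²)*0 = (-72 - 10*(-6) + 5*(-6)²)*0 = (-72 + 60 + 5*36)*0 = (-72 + 60 + 180)*0 = 168*0 = 0)
b*(50 + 48) = 0*(50 + 48) = 0*98 = 0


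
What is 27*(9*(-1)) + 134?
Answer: -109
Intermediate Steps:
27*(9*(-1)) + 134 = 27*(-9) + 134 = -243 + 134 = -109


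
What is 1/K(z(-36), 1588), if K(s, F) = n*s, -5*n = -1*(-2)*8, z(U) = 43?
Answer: -5/688 ≈ -0.0072674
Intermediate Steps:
n = -16/5 (n = -(-1*(-2))*8/5 = -2*8/5 = -⅕*16 = -16/5 ≈ -3.2000)
K(s, F) = -16*s/5
1/K(z(-36), 1588) = 1/(-16/5*43) = 1/(-688/5) = -5/688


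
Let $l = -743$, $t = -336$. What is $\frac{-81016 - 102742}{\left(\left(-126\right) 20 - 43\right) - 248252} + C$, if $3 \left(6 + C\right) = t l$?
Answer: $\frac{20870499908}{250815} \approx 83211.0$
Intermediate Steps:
$C = 83210$ ($C = -6 + \frac{\left(-336\right) \left(-743\right)}{3} = -6 + \frac{1}{3} \cdot 249648 = -6 + 83216 = 83210$)
$\frac{-81016 - 102742}{\left(\left(-126\right) 20 - 43\right) - 248252} + C = \frac{-81016 - 102742}{\left(\left(-126\right) 20 - 43\right) - 248252} + 83210 = - \frac{183758}{\left(-2520 - 43\right) - 248252} + 83210 = - \frac{183758}{-2563 - 248252} + 83210 = - \frac{183758}{-250815} + 83210 = \left(-183758\right) \left(- \frac{1}{250815}\right) + 83210 = \frac{183758}{250815} + 83210 = \frac{20870499908}{250815}$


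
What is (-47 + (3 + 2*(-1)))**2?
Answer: 2116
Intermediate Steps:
(-47 + (3 + 2*(-1)))**2 = (-47 + (3 - 2))**2 = (-47 + 1)**2 = (-46)**2 = 2116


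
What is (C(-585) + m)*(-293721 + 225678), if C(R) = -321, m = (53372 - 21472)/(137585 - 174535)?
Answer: 16184503851/739 ≈ 2.1901e+7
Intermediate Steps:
m = -638/739 (m = 31900/(-36950) = 31900*(-1/36950) = -638/739 ≈ -0.86333)
(C(-585) + m)*(-293721 + 225678) = (-321 - 638/739)*(-293721 + 225678) = -237857/739*(-68043) = 16184503851/739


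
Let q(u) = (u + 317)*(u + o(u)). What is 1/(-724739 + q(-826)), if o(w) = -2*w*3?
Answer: -1/2826909 ≈ -3.5374e-7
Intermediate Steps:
o(w) = -6*w
q(u) = -5*u*(317 + u) (q(u) = (u + 317)*(u - 6*u) = (317 + u)*(-5*u) = -5*u*(317 + u))
1/(-724739 + q(-826)) = 1/(-724739 + 5*(-826)*(-317 - 1*(-826))) = 1/(-724739 + 5*(-826)*(-317 + 826)) = 1/(-724739 + 5*(-826)*509) = 1/(-724739 - 2102170) = 1/(-2826909) = -1/2826909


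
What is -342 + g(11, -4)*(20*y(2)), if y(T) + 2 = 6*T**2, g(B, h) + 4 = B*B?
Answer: 51138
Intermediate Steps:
g(B, h) = -4 + B**2 (g(B, h) = -4 + B*B = -4 + B**2)
y(T) = -2 + 6*T**2
-342 + g(11, -4)*(20*y(2)) = -342 + (-4 + 11**2)*(20*(-2 + 6*2**2)) = -342 + (-4 + 121)*(20*(-2 + 6*4)) = -342 + 117*(20*(-2 + 24)) = -342 + 117*(20*22) = -342 + 117*440 = -342 + 51480 = 51138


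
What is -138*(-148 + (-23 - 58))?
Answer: 31602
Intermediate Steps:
-138*(-148 + (-23 - 58)) = -138*(-148 - 81) = -138*(-229) = 31602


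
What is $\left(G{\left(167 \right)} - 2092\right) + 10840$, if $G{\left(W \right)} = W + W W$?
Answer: $36804$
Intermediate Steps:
$G{\left(W \right)} = W + W^{2}$
$\left(G{\left(167 \right)} - 2092\right) + 10840 = \left(167 \left(1 + 167\right) - 2092\right) + 10840 = \left(167 \cdot 168 - 2092\right) + 10840 = \left(28056 - 2092\right) + 10840 = 25964 + 10840 = 36804$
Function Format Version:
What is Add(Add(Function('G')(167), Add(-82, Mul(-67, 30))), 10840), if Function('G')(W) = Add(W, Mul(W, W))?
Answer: 36804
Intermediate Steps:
Function('G')(W) = Add(W, Pow(W, 2))
Add(Add(Function('G')(167), Add(-82, Mul(-67, 30))), 10840) = Add(Add(Mul(167, Add(1, 167)), Add(-82, Mul(-67, 30))), 10840) = Add(Add(Mul(167, 168), Add(-82, -2010)), 10840) = Add(Add(28056, -2092), 10840) = Add(25964, 10840) = 36804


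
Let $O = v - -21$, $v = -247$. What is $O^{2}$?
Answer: $51076$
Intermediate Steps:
$O = -226$ ($O = -247 - -21 = -247 + 21 = -226$)
$O^{2} = \left(-226\right)^{2} = 51076$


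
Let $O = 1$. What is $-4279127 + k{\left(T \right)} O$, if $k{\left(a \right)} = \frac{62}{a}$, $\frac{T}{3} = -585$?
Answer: $- \frac{7509867947}{1755} \approx -4.2791 \cdot 10^{6}$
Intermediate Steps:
$T = -1755$ ($T = 3 \left(-585\right) = -1755$)
$-4279127 + k{\left(T \right)} O = -4279127 + \frac{62}{-1755} \cdot 1 = -4279127 + 62 \left(- \frac{1}{1755}\right) 1 = -4279127 - \frac{62}{1755} = - \frac{7509867947}{1755}$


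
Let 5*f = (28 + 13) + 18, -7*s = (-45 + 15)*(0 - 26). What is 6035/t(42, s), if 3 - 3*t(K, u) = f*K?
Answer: -30175/821 ≈ -36.754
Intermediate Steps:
s = -780/7 (s = -(-45 + 15)*(0 - 26)/7 = -(-30)*(-26)/7 = -⅐*780 = -780/7 ≈ -111.43)
f = 59/5 (f = ((28 + 13) + 18)/5 = (41 + 18)/5 = (⅕)*59 = 59/5 ≈ 11.800)
t(K, u) = 1 - 59*K/15
6035/t(42, s) = 6035/(1 - 59/15*42) = 6035/(1 - 826/5) = 6035/(-821/5) = 6035*(-5/821) = -30175/821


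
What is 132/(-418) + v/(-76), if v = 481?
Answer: -505/76 ≈ -6.6447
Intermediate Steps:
132/(-418) + v/(-76) = 132/(-418) + 481/(-76) = 132*(-1/418) + 481*(-1/76) = -6/19 - 481/76 = -505/76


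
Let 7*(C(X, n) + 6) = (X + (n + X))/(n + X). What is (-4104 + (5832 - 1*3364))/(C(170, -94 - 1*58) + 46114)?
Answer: -51534/1452449 ≈ -0.035481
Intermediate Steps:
C(X, n) = -6 + (n + 2*X)/(7*(X + n)) (C(X, n) = -6 + ((X + (n + X))/(n + X))/7 = -6 + ((X + (X + n))/(X + n))/7 = -6 + ((n + 2*X)/(X + n))/7 = -6 + (n + 2*X)/(7*(X + n)))
(-4104 + (5832 - 1*3364))/(C(170, -94 - 1*58) + 46114) = (-4104 + (5832 - 1*3364))/((-41*(-94 - 1*58) - 40*170)/(7*(170 + (-94 - 1*58))) + 46114) = (-4104 + (5832 - 3364))/((-41*(-94 - 58) - 6800)/(7*(170 + (-94 - 58))) + 46114) = (-4104 + 2468)/((-41*(-152) - 6800)/(7*(170 - 152)) + 46114) = -1636/((⅐)*(6232 - 6800)/18 + 46114) = -1636/((⅐)*(1/18)*(-568) + 46114) = -1636/(-284/63 + 46114) = -1636/2904898/63 = -1636*63/2904898 = -51534/1452449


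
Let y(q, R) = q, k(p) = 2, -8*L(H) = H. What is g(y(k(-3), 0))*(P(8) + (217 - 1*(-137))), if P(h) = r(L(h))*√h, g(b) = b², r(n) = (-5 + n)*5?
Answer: 1416 - 240*√2 ≈ 1076.6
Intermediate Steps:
L(H) = -H/8
r(n) = -25 + 5*n
P(h) = √h*(-25 - 5*h/8) (P(h) = (-25 + 5*(-h/8))*√h = (-25 - 5*h/8)*√h = √h*(-25 - 5*h/8))
g(y(k(-3), 0))*(P(8) + (217 - 1*(-137))) = 2²*(5*√8*(-40 - 1*8)/8 + (217 - 1*(-137))) = 4*(5*(2*√2)*(-40 - 8)/8 + (217 + 137)) = 4*((5/8)*(2*√2)*(-48) + 354) = 4*(-60*√2 + 354) = 4*(354 - 60*√2) = 1416 - 240*√2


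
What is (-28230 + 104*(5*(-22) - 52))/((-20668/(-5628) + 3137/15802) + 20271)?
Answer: -1002237836292/450779597887 ≈ -2.2233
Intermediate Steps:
(-28230 + 104*(5*(-22) - 52))/((-20668/(-5628) + 3137/15802) + 20271) = (-28230 + 104*(-110 - 52))/((-20668*(-1/5628) + 3137*(1/15802)) + 20271) = (-28230 + 104*(-162))/((5167/1407 + 3137/15802) + 20271) = (-28230 - 16848)/(86062693/22233414 + 20271) = -45078/450779597887/22233414 = -45078*22233414/450779597887 = -1002237836292/450779597887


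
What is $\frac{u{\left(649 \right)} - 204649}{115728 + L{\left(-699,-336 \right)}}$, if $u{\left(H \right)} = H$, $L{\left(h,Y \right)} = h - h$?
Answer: $- \frac{4250}{2411} \approx -1.7628$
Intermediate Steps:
$L{\left(h,Y \right)} = 0$
$\frac{u{\left(649 \right)} - 204649}{115728 + L{\left(-699,-336 \right)}} = \frac{649 - 204649}{115728 + 0} = - \frac{204000}{115728} = \left(-204000\right) \frac{1}{115728} = - \frac{4250}{2411}$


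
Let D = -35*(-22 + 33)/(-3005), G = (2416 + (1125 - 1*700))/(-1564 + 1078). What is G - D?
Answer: -581621/97362 ≈ -5.9738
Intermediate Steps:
G = -947/162 (G = (2416 + (1125 - 700))/(-486) = (2416 + 425)*(-1/486) = 2841*(-1/486) = -947/162 ≈ -5.8457)
D = 77/601 (D = -35*11*(-1/3005) = -385*(-1/3005) = 77/601 ≈ 0.12812)
G - D = -947/162 - 1*77/601 = -947/162 - 77/601 = -581621/97362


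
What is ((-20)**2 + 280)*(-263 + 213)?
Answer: -34000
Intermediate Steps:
((-20)**2 + 280)*(-263 + 213) = (400 + 280)*(-50) = 680*(-50) = -34000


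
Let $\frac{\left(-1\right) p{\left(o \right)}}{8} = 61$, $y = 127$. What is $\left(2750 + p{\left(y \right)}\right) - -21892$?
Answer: $24154$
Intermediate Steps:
$p{\left(o \right)} = -488$ ($p{\left(o \right)} = \left(-8\right) 61 = -488$)
$\left(2750 + p{\left(y \right)}\right) - -21892 = \left(2750 - 488\right) - -21892 = 2262 + 21892 = 24154$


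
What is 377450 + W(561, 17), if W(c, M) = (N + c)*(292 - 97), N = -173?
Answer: 453110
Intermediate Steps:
W(c, M) = -33735 + 195*c (W(c, M) = (-173 + c)*(292 - 97) = (-173 + c)*195 = -33735 + 195*c)
377450 + W(561, 17) = 377450 + (-33735 + 195*561) = 377450 + (-33735 + 109395) = 377450 + 75660 = 453110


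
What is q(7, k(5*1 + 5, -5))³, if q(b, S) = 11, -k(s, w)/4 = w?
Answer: 1331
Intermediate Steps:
k(s, w) = -4*w
q(7, k(5*1 + 5, -5))³ = 11³ = 1331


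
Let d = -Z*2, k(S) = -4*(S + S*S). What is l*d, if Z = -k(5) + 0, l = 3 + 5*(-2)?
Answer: 1680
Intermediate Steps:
k(S) = -4*S - 4*S² (k(S) = -4*(S + S²) = -4*S - 4*S²)
l = -7 (l = 3 - 10 = -7)
Z = 120 (Z = -(-4)*5*(1 + 5) + 0 = -(-4)*5*6 + 0 = -1*(-120) + 0 = 120 + 0 = 120)
d = -240 (d = -1*120*2 = -120*2 = -240)
l*d = -7*(-240) = 1680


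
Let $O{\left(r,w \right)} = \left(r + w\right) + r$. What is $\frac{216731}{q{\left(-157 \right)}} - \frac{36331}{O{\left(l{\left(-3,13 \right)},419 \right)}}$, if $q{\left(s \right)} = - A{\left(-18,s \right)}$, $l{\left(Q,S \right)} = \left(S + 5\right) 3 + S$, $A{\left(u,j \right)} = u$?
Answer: $\frac{119198285}{9954} \approx 11975.0$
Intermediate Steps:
$l{\left(Q,S \right)} = 15 + 4 S$ ($l{\left(Q,S \right)} = \left(5 + S\right) 3 + S = \left(15 + 3 S\right) + S = 15 + 4 S$)
$O{\left(r,w \right)} = w + 2 r$
$q{\left(s \right)} = 18$ ($q{\left(s \right)} = \left(-1\right) \left(-18\right) = 18$)
$\frac{216731}{q{\left(-157 \right)}} - \frac{36331}{O{\left(l{\left(-3,13 \right)},419 \right)}} = \frac{216731}{18} - \frac{36331}{419 + 2 \left(15 + 4 \cdot 13\right)} = 216731 \cdot \frac{1}{18} - \frac{36331}{419 + 2 \left(15 + 52\right)} = \frac{216731}{18} - \frac{36331}{419 + 2 \cdot 67} = \frac{216731}{18} - \frac{36331}{419 + 134} = \frac{216731}{18} - \frac{36331}{553} = \frac{119198285}{9954}$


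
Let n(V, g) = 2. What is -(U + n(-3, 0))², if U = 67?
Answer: -4761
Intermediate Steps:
-(U + n(-3, 0))² = -(67 + 2)² = -1*69² = -1*4761 = -4761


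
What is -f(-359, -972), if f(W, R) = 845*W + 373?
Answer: 302982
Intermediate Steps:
f(W, R) = 373 + 845*W
-f(-359, -972) = -(373 + 845*(-359)) = -(373 - 303355) = -1*(-302982) = 302982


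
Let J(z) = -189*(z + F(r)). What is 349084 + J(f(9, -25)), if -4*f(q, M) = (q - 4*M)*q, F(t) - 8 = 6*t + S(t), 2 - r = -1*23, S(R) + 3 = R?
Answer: 1445665/4 ≈ 3.6142e+5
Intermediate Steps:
S(R) = -3 + R
r = 25 (r = 2 - (-1)*23 = 2 - 1*(-23) = 2 + 23 = 25)
F(t) = 5 + 7*t (F(t) = 8 + (6*t + (-3 + t)) = 8 + (-3 + 7*t) = 5 + 7*t)
f(q, M) = -q*(q - 4*M)/4 (f(q, M) = -(q - 4*M)*q/4 = -q*(q - 4*M)/4)
J(z) = -34020 - 189*z (J(z) = -189*(z + (5 + 7*25)) = -189*(z + (5 + 175)) = -189*(z + 180) = -189*(180 + z) = -34020 - 189*z)
349084 + J(f(9, -25)) = 349084 + (-34020 - 189*9*(-1*9 + 4*(-25))/4) = 349084 + (-34020 - 189*9*(-9 - 100)/4) = 349084 + (-34020 - 189*9*(-109)/4) = 349084 + (-34020 - 189*(-981/4)) = 349084 + (-34020 + 185409/4) = 349084 + 49329/4 = 1445665/4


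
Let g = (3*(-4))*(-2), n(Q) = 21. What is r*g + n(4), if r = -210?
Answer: -5019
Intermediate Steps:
g = 24 (g = -12*(-2) = 24)
r*g + n(4) = -210*24 + 21 = -5040 + 21 = -5019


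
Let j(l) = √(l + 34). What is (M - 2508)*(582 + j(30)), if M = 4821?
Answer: 1364670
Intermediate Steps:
j(l) = √(34 + l)
(M - 2508)*(582 + j(30)) = (4821 - 2508)*(582 + √(34 + 30)) = 2313*(582 + √64) = 2313*(582 + 8) = 2313*590 = 1364670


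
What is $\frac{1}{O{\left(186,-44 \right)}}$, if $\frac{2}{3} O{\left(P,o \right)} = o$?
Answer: $- \frac{1}{66} \approx -0.015152$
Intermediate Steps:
$O{\left(P,o \right)} = \frac{3 o}{2}$
$\frac{1}{O{\left(186,-44 \right)}} = \frac{1}{\frac{3}{2} \left(-44\right)} = \frac{1}{-66} = - \frac{1}{66}$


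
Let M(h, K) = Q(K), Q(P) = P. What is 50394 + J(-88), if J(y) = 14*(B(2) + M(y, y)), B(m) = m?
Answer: 49190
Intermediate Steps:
M(h, K) = K
J(y) = 28 + 14*y (J(y) = 14*(2 + y) = 28 + 14*y)
50394 + J(-88) = 50394 + (28 + 14*(-88)) = 50394 + (28 - 1232) = 50394 - 1204 = 49190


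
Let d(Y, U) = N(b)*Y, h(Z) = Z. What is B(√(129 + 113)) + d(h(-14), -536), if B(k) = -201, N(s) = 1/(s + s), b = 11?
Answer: -2218/11 ≈ -201.64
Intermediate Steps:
N(s) = 1/(2*s)
d(Y, U) = Y/22 (d(Y, U) = ((½)/11)*Y = ((½)*(1/11))*Y = Y/22)
B(√(129 + 113)) + d(h(-14), -536) = -201 + (1/22)*(-14) = -201 - 7/11 = -2218/11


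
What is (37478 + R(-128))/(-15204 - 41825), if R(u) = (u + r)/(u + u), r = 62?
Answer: -4797217/7299712 ≈ -0.65718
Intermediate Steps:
R(u) = (62 + u)/(2*u) (R(u) = (u + 62)/(u + u) = (62 + u)/((2*u)) = (62 + u)*(1/(2*u)) = (62 + u)/(2*u))
(37478 + R(-128))/(-15204 - 41825) = (37478 + (½)*(62 - 128)/(-128))/(-15204 - 41825) = (37478 + (½)*(-1/128)*(-66))/(-57029) = (37478 + 33/128)*(-1/57029) = (4797217/128)*(-1/57029) = -4797217/7299712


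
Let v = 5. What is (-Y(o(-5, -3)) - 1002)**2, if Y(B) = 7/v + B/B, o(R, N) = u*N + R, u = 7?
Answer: 25220484/25 ≈ 1.0088e+6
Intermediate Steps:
o(R, N) = R + 7*N (o(R, N) = 7*N + R = R + 7*N)
Y(B) = 12/5 (Y(B) = 7/5 + B/B = 7*(1/5) + 1 = 7/5 + 1 = 12/5)
(-Y(o(-5, -3)) - 1002)**2 = (-1*12/5 - 1002)**2 = (-12/5 - 1002)**2 = (-5022/5)**2 = 25220484/25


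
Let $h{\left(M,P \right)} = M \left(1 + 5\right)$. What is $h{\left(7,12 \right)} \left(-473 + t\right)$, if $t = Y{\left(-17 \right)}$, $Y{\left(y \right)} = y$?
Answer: $-20580$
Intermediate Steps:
$t = -17$
$h{\left(M,P \right)} = 6 M$ ($h{\left(M,P \right)} = M 6 = 6 M$)
$h{\left(7,12 \right)} \left(-473 + t\right) = 6 \cdot 7 \left(-473 - 17\right) = 42 \left(-490\right) = -20580$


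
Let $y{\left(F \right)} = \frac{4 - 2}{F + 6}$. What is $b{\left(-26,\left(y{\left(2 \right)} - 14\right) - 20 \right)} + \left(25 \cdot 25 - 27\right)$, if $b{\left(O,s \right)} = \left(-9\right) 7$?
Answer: $535$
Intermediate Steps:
$y{\left(F \right)} = \frac{2}{6 + F}$
$b{\left(O,s \right)} = -63$
$b{\left(-26,\left(y{\left(2 \right)} - 14\right) - 20 \right)} + \left(25 \cdot 25 - 27\right) = -63 + \left(25 \cdot 25 - 27\right) = -63 + \left(625 - 27\right) = -63 + 598 = 535$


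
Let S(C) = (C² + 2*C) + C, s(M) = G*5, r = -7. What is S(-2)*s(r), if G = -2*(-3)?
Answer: -60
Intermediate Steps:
G = 6
s(M) = 30 (s(M) = 6*5 = 30)
S(C) = C² + 3*C
S(-2)*s(r) = -2*(3 - 2)*30 = -2*1*30 = -2*30 = -60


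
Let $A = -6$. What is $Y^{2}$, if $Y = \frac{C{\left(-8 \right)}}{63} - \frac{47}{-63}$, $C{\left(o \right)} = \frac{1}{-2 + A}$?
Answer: $\frac{15625}{28224} \approx 0.55361$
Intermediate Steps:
$C{\left(o \right)} = - \frac{1}{8}$ ($C{\left(o \right)} = \frac{1}{-2 - 6} = \frac{1}{-8} = - \frac{1}{8}$)
$Y = \frac{125}{168}$ ($Y = - \frac{1}{8 \cdot 63} - \frac{47}{-63} = \left(- \frac{1}{8}\right) \frac{1}{63} - - \frac{47}{63} = - \frac{1}{504} + \frac{47}{63} = \frac{125}{168} \approx 0.74405$)
$Y^{2} = \left(\frac{125}{168}\right)^{2} = \frac{15625}{28224}$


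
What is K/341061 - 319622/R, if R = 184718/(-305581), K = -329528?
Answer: 16655753482771099/31500052899 ≈ 5.2875e+5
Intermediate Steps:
R = -184718/305581 (R = 184718*(-1/305581) = -184718/305581 ≈ -0.60448)
K/341061 - 319622/R = -329528/341061 - 319622/(-184718/305581) = -329528*1/341061 - 319622*(-305581/184718) = -329528/341061 + 48835205191/92359 = 16655753482771099/31500052899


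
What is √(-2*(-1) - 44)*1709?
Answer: 1709*I*√42 ≈ 11076.0*I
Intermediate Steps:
√(-2*(-1) - 44)*1709 = √(2 - 44)*1709 = √(-42)*1709 = (I*√42)*1709 = 1709*I*√42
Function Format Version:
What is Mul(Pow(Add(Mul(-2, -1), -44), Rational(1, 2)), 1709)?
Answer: Mul(1709, I, Pow(42, Rational(1, 2))) ≈ Mul(11076., I)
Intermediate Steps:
Mul(Pow(Add(Mul(-2, -1), -44), Rational(1, 2)), 1709) = Mul(Pow(Add(2, -44), Rational(1, 2)), 1709) = Mul(Pow(-42, Rational(1, 2)), 1709) = Mul(Mul(I, Pow(42, Rational(1, 2))), 1709) = Mul(1709, I, Pow(42, Rational(1, 2)))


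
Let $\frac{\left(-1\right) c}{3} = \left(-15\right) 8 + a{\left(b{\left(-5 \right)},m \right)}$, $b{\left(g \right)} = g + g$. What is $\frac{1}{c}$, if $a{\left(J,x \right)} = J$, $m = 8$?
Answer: $\frac{1}{390} \approx 0.0025641$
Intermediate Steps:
$b{\left(g \right)} = 2 g$
$c = 390$ ($c = - 3 \left(\left(-15\right) 8 + 2 \left(-5\right)\right) = - 3 \left(-120 - 10\right) = \left(-3\right) \left(-130\right) = 390$)
$\frac{1}{c} = \frac{1}{390}$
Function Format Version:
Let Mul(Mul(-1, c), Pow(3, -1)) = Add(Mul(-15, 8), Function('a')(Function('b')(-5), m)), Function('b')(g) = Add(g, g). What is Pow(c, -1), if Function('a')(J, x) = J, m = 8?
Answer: Rational(1, 390) ≈ 0.0025641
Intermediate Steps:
Function('b')(g) = Mul(2, g)
c = 390 (c = Mul(-3, Add(Mul(-15, 8), Mul(2, -5))) = Mul(-3, Add(-120, -10)) = Mul(-3, -130) = 390)
Pow(c, -1) = Pow(390, -1) = Rational(1, 390)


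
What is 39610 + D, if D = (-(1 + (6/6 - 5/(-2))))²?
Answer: 158521/4 ≈ 39630.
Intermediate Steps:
D = 81/4 (D = (-(1 + (6*(⅙) - 5*(-½))))² = (-(1 + (1 + 5/2)))² = (-(1 + 7/2))² = (-1*9/2)² = (-9/2)² = 81/4 ≈ 20.250)
39610 + D = 39610 + 81/4 = 158521/4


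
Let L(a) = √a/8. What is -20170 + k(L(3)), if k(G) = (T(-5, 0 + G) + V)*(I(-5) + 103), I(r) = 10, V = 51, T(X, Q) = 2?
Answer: -14181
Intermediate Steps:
L(a) = √a/8
k(G) = 5989 (k(G) = (2 + 51)*(10 + 103) = 53*113 = 5989)
-20170 + k(L(3)) = -20170 + 5989 = -14181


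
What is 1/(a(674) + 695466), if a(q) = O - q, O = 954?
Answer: 1/695746 ≈ 1.4373e-6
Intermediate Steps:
a(q) = 954 - q
1/(a(674) + 695466) = 1/((954 - 1*674) + 695466) = 1/((954 - 674) + 695466) = 1/(280 + 695466) = 1/695746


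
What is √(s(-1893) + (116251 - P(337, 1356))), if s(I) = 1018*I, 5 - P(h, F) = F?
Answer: 56*I*√577 ≈ 1345.2*I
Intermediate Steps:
P(h, F) = 5 - F
√(s(-1893) + (116251 - P(337, 1356))) = √(1018*(-1893) + (116251 - (5 - 1*1356))) = √(-1927074 + (116251 - (5 - 1356))) = √(-1927074 + (116251 - 1*(-1351))) = √(-1927074 + (116251 + 1351)) = √(-1927074 + 117602) = √(-1809472) = 56*I*√577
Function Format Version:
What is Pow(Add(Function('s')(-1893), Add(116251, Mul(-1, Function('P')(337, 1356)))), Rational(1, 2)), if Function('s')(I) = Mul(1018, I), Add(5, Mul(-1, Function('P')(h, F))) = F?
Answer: Mul(56, I, Pow(577, Rational(1, 2))) ≈ Mul(1345.2, I)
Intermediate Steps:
Function('P')(h, F) = Add(5, Mul(-1, F))
Pow(Add(Function('s')(-1893), Add(116251, Mul(-1, Function('P')(337, 1356)))), Rational(1, 2)) = Pow(Add(Mul(1018, -1893), Add(116251, Mul(-1, Add(5, Mul(-1, 1356))))), Rational(1, 2)) = Pow(Add(-1927074, Add(116251, Mul(-1, Add(5, -1356)))), Rational(1, 2)) = Pow(Add(-1927074, Add(116251, Mul(-1, -1351))), Rational(1, 2)) = Pow(Add(-1927074, Add(116251, 1351)), Rational(1, 2)) = Pow(Add(-1927074, 117602), Rational(1, 2)) = Pow(-1809472, Rational(1, 2)) = Mul(56, I, Pow(577, Rational(1, 2)))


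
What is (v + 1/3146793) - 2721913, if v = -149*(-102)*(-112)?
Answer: -13921692296576/3146793 ≈ -4.4241e+6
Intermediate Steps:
v = -1702176 (v = 15198*(-112) = -1702176)
(v + 1/3146793) - 2721913 = (-1702176 + 1/3146793) - 2721913 = -5356395521567/3146793 - 2721913 = -13921692296576/3146793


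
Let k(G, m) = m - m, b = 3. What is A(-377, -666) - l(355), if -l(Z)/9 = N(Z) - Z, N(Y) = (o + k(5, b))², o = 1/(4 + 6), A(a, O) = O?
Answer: -386091/100 ≈ -3860.9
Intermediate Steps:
o = ⅒ (o = 1/10 = ⅒ ≈ 0.10000)
k(G, m) = 0
N(Y) = 1/100 (N(Y) = (⅒ + 0)² = (⅒)² = 1/100)
l(Z) = -9/100 + 9*Z (l(Z) = -9*(1/100 - Z) = -9/100 + 9*Z)
A(-377, -666) - l(355) = -666 - (-9/100 + 9*355) = -666 - (-9/100 + 3195) = -666 - 1*319491/100 = -666 - 319491/100 = -386091/100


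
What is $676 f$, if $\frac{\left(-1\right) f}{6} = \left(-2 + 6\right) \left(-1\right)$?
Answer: $16224$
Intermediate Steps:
$f = 24$ ($f = - 6 \left(-2 + 6\right) \left(-1\right) = - 6 \cdot 4 \left(-1\right) = \left(-6\right) \left(-4\right) = 24$)
$676 f = 676 \cdot 24 = 16224$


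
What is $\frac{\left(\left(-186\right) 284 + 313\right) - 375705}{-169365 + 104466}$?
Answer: $\frac{428216}{64899} \approx 6.5982$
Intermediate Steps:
$\frac{\left(\left(-186\right) 284 + 313\right) - 375705}{-169365 + 104466} = \frac{\left(-52824 + 313\right) - 375705}{-64899} = \left(-52511 - 375705\right) \left(- \frac{1}{64899}\right) = \left(-428216\right) \left(- \frac{1}{64899}\right) = \frac{428216}{64899}$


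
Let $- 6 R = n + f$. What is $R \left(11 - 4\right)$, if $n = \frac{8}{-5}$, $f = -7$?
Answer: $\frac{301}{30} \approx 10.033$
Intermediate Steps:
$n = - \frac{8}{5}$ ($n = 8 \left(- \frac{1}{5}\right) = - \frac{8}{5} \approx -1.6$)
$R = \frac{43}{30}$ ($R = - \frac{- \frac{8}{5} - 7}{6} = \left(- \frac{1}{6}\right) \left(- \frac{43}{5}\right) = \frac{43}{30} \approx 1.4333$)
$R \left(11 - 4\right) = \frac{43 \left(11 - 4\right)}{30} = \frac{43}{30} \cdot 7 = \frac{301}{30}$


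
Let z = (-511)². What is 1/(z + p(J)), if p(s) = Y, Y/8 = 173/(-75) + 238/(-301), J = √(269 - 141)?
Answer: 3225/842035313 ≈ 3.8300e-6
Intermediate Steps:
z = 261121
J = 8*√2 (J = √128 = 8*√2 ≈ 11.314)
Y = -79912/3225 (Y = 8*(173/(-75) + 238/(-301)) = 8*(173*(-1/75) + 238*(-1/301)) = 8*(-173/75 - 34/43) = 8*(-9989/3225) = -79912/3225 ≈ -24.779)
p(s) = -79912/3225
1/(z + p(J)) = 1/(261121 - 79912/3225) = 1/(842035313/3225) = 3225/842035313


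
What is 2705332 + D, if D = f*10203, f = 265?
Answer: 5409127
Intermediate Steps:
D = 2703795 (D = 265*10203 = 2703795)
2705332 + D = 2705332 + 2703795 = 5409127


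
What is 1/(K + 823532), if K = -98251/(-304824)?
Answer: 304824/251032416619 ≈ 1.2143e-6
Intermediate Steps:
K = 98251/304824 (K = -98251*(-1/304824) = 98251/304824 ≈ 0.32232)
1/(K + 823532) = 1/(98251/304824 + 823532) = 1/(251032416619/304824) = 304824/251032416619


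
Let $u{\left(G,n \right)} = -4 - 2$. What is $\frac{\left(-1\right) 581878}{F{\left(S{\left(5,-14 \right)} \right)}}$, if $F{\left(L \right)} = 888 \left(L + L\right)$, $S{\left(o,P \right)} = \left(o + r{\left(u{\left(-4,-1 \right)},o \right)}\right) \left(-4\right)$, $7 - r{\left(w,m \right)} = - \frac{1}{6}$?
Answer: $\frac{290939}{43216} \approx 6.7322$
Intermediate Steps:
$u{\left(G,n \right)} = -6$ ($u{\left(G,n \right)} = -4 - 2 = -6$)
$r{\left(w,m \right)} = \frac{43}{6}$ ($r{\left(w,m \right)} = 7 - - \frac{1}{6} = 7 + \frac{1}{6} = \frac{43}{6}$)
$S{\left(o,P \right)} = - \frac{86}{3} - 4 o$ ($S{\left(o,P \right)} = \left(o + \frac{43}{6}\right) \left(-4\right) = \left(\frac{43}{6} + o\right) \left(-4\right) = - \frac{86}{3} - 4 o$)
$F{\left(L \right)} = 1776 L$ ($F{\left(L \right)} = 888 \cdot 2 L = 1776 L$)
$\frac{\left(-1\right) 581878}{F{\left(S{\left(5,-14 \right)} \right)}} = \frac{\left(-1\right) 581878}{1776 \left(- \frac{86}{3} - 20\right)} = - \frac{581878}{1776 \left(- \frac{86}{3} - 20\right)} = - \frac{581878}{1776 \left(- \frac{146}{3}\right)} = - \frac{581878}{-86432} = \left(-581878\right) \left(- \frac{1}{86432}\right) = \frac{290939}{43216}$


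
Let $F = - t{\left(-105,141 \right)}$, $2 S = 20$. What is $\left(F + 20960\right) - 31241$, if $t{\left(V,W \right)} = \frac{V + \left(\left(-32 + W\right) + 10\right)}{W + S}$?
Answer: $- \frac{1552445}{151} \approx -10281.0$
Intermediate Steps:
$S = 10$ ($S = \frac{1}{2} \cdot 20 = 10$)
$t{\left(V,W \right)} = \frac{-22 + V + W}{10 + W}$ ($t{\left(V,W \right)} = \frac{V + \left(\left(-32 + W\right) + 10\right)}{W + 10} = \frac{V + \left(-22 + W\right)}{10 + W} = \frac{-22 + V + W}{10 + W}$)
$F = - \frac{14}{151}$ ($F = - \frac{-22 - 105 + 141}{10 + 141} = - \frac{14}{151} \approx -0.092715$)
$\left(F + 20960\right) - 31241 = \left(- \frac{14}{151} + 20960\right) - 31241 = \frac{3164946}{151} - 31241 = - \frac{1552445}{151}$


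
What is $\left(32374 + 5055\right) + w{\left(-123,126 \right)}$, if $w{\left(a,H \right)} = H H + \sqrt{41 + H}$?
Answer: $53305 + \sqrt{167} \approx 53318.0$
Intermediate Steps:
$w{\left(a,H \right)} = H^{2} + \sqrt{41 + H}$
$\left(32374 + 5055\right) + w{\left(-123,126 \right)} = \left(32374 + 5055\right) + \left(126^{2} + \sqrt{41 + 126}\right) = 37429 + \left(15876 + \sqrt{167}\right) = 53305 + \sqrt{167}$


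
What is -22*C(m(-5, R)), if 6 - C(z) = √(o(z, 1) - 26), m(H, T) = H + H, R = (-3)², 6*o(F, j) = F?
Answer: -132 + 22*I*√249/3 ≈ -132.0 + 115.72*I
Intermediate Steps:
o(F, j) = F/6
R = 9
m(H, T) = 2*H
C(z) = 6 - √(-26 + z/6) (C(z) = 6 - √(z/6 - 26) = 6 - √(-26 + z/6))
-22*C(m(-5, R)) = -22*(6 - √(-936 + 6*(2*(-5)))/6) = -22*(6 - √(-936 + 6*(-10))/6) = -22*(6 - √(-936 - 60)/6) = -22*(6 - I*√249/3) = -132 + 22*I*√249/3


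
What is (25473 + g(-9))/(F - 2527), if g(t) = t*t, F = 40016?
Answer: 25554/37489 ≈ 0.68164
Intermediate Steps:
g(t) = t**2
(25473 + g(-9))/(F - 2527) = (25473 + (-9)**2)/(40016 - 2527) = (25473 + 81)/37489 = 25554*(1/37489) = 25554/37489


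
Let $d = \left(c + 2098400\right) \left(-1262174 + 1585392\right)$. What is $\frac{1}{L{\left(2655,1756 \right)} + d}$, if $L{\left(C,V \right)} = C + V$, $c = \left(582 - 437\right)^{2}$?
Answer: $\frac{1}{685036314061} \approx 1.4598 \cdot 10^{-12}$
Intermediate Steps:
$c = 21025$ ($c = 145^{2} = 21025$)
$d = 685036309650$ ($d = \left(21025 + 2098400\right) \left(-1262174 + 1585392\right) = 2119425 \cdot 323218 = 685036309650$)
$\frac{1}{L{\left(2655,1756 \right)} + d} = \frac{1}{\left(2655 + 1756\right) + 685036309650} = \frac{1}{4411 + 685036309650} = \frac{1}{685036314061}$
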